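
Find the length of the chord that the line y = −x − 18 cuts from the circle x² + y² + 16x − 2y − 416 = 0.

29√2

The distance from (−8, 1) to the line is 11/√2, and r² = 481.
Chord = 2√(r² − d²) = 2·√(841/2) = 29√2.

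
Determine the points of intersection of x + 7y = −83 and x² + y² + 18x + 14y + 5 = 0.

Express y = (−83 − x)/7 and substitute into the circle:
50x² + 950x − 1000 = 0  ⟹  x² + 19x − 20 = 0
x = 1 or x = −20, giving (1, −12) and (−20, −9).

(−20, −9) and (1, −12)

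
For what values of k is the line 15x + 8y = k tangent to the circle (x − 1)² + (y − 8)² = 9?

The line touches the circle iff its distance from (1, 8) is 3:
|15·1 + 8·8 − k| / √289 = 3
|k − (79)| = 3·17, so k = 130 or k = 28.

k = 28 or k = 130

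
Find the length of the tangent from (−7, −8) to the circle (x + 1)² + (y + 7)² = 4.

The centre is (−1, −7) and r = 2. The square of the distance from P to the centre is 36 + 1 = 37.
By the tangent–radius right angle, tangent length = √(|PO|² − r²) = √33.

√33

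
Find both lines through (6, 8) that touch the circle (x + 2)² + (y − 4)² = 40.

Write the tangent as mx − y + (8 − m·(6)) = 0 and set its distance from the centre to 2√10:
[m·(−8) − (−4)]² = 40(m² + 1)
3m² − 8m − 3 = 0, so m = 3 or m = −1/3.
With m = 3: 3x − y = 10. With m = −1/3: x + 3y = 30.

3x − y = 10 and x + 3y = 30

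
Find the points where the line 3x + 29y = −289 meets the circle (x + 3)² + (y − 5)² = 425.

(−19, −8) and (10, −11)

Express y = (−289 − 3x)/29 and substitute into the circle:
850x² + 7650x − 161500 = 0  ⟹  x² + 9x − 190 = 0
x = 10 or x = −19, giving (10, −11) and (−19, −8).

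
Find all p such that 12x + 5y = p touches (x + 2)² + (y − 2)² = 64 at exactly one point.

p = −118 or p = 90

For a tangent, require d(centre, line) = r = 8.
|12·(−2) + 5·2 − p| / √169 = 8
|p − (−14)| = 8·13, so p = 90 or p = −118.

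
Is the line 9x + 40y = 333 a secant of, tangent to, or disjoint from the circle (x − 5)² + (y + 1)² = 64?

Substituting the line into the circle gives 1681x² − 22714x + 76729 = 0.
Discriminant = (−22714)² − 4·1681·(76729) = 0.
A repeated root: the line is tangent.

tangent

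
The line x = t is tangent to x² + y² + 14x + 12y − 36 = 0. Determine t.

For a tangent, require d(centre, line) = r = 11.
|1·(−7) + 0·(−6) − t| / √1 = 11
|t − (−7)| = 11, so t = 4 or t = −18.

t = −18 or t = 4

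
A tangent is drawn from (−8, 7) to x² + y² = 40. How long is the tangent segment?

√73

With centre O = (0, 0), |OP|² = 113 and r² = 40.
Power of the point: PT² = |PO|² − r² = 73, so PT = √73.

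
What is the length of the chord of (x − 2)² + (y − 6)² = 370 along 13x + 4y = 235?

From the line, y = (235 − 13x)/4. Substituting:
185x² − 5550x + 38665 = 0  ⟹  x² − 30x + 209 = 0
x = 19 or x = 11, giving (19, −3) and (11, 23).
|(19, −3) − (11, 23)| = √((8)² + (−26)²) = 2√185.

2√185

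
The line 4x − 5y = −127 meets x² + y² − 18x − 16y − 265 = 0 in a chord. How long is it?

Substitute y = (127 + 4x)/5:
41x² + 246x − 656 = 0  ⟹  x² + 6x − 16 = 0
x = 2 or x = −8, giving (2, 27) and (−8, 19).
Chord length = distance between (2, 27) and (−8, 19) = √164 = 2√41.

2√41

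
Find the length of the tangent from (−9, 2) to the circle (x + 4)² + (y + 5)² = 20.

Centre (−4, −5), r² = 20. |PO|² = (−5)² + (7)² = 74.
By the tangent–radius right angle, tangent length = √(|PO|² − r²) = √54 = 3√6.

3√6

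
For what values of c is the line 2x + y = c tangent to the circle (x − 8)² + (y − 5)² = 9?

Tangency holds when the distance from the centre (8, 5) to the line equals the radius 3:
|2·8 + 1·5 − c| / √5 = 3
|c − (21)| = 3√5.

c = 21 ± 3√5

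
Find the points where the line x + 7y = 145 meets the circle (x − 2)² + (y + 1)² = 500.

From the line, y = (145 − x)/7. Substituting:
50x² − 500x − 1200 = 0  ⟹  x² − 10x − 24 = 0
x = 12 or x = −2, giving (12, 19) and (−2, 21).

(−2, 21) and (12, 19)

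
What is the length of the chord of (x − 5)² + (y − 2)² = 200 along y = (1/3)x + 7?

8√10

Centre (5, 2), r² = 200. Perpendicular distance d from centre to line = |20| / √10 = 20/√10.
Chord = 2√(r² − d²) = 2·√(160) = 8√10.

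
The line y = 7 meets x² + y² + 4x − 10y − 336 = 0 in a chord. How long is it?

38

From the line, y = 7. Substituting:
x² + 4x − 357 = 0
x = 17 or x = −21, giving (17, 7) and (−21, 7).
Chord length = distance between (17, 7) and (−21, 7) = √1444 = 38.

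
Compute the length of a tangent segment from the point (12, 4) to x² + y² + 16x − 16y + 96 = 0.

Centre (−8, 8), r² = 32. |PO|² = (20)² + (−4)² = 416.
The tangent meets the radius at right angles, so tangent² = |PO|² − r² = 416 − 32 = 384.

8√6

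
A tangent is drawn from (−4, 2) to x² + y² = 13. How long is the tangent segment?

√7

With centre O = (0, 0), |OP|² = 20 and r² = 13.
Power of the point: PT² = |PO|² − r² = 7, so PT = √7.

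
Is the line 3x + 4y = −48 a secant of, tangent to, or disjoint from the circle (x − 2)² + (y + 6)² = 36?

d² = (3·2 + 4·(−6) − (−48))²/25 = 36; r² = 36.
Since d² = r², the line is tangent.

tangent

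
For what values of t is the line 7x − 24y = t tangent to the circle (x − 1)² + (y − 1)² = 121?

The line touches the circle iff its distance from (1, 1) is 11:
|7·1 − 24·1 − t| / √625 = 11
|t − (−17)| = 11·25, so t = 258 or t = −292.

t = −292 or t = 258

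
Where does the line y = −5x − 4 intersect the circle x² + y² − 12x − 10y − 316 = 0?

(−5, 21) and (2, −14)

Express y = −5x − 4 and substitute into the circle:
26x² + 78x − 260 = 0  ⟹  x² + 3x − 10 = 0
x = 2 or x = −5, giving (2, −14) and (−5, 21).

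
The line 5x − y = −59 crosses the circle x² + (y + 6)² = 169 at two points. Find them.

Express y = 5x + 59 and substitute into the circle:
26x² + 650x + 4056 = 0  ⟹  x² + 25x + 156 = 0
x = −12 or x = −13, giving (−12, −1) and (−13, −6).

(−13, −6) and (−12, −1)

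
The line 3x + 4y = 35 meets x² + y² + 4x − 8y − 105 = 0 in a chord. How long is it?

20

Centre (−2, 4), r² = 125. Perpendicular distance d from centre to line = |−25| / √25 = 25/√25.
Chord = 2√(r² − d²) = 2·√(100) = 20.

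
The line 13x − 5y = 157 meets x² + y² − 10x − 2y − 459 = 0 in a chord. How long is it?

Express y = (−157 + 13x)/5 and substitute into the circle:
194x² − 4462x + 14744 = 0  ⟹  x² − 23x + 76 = 0
x = 19 or x = 4, giving (19, 18) and (4, −21).
|(19, 18) − (4, −21)| = √((15)² + (39)²) = 3√194.

3√194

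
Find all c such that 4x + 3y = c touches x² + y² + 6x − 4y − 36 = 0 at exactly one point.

c = −41 or c = 29

The line touches the circle iff its distance from (−3, 2) is 7:
|4·(−3) + 3·2 − c| / √25 = 7
|c − (−6)| = 7·5, so c = 29 or c = −41.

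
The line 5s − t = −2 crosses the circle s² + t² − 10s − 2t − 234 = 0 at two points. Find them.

(−3, −13) and (3, 17)

Express t = 5s + 2 and substitute into the circle:
26s² − 234 = 0  ⟹  s² − 9 = 0
s = 3 or s = −3, giving (3, 17) and (−3, −13).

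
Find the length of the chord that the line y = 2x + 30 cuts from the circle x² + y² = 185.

The distance from (0, 0) to the line is 30/√5, and r² = 185.
Chord = 2√(r² − d²) = 2·√(5) = 2√5.

2√5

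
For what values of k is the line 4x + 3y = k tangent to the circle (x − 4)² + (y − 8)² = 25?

k = 15 or k = 65

The line touches the circle iff its distance from (4, 8) is 5:
|4·4 + 3·8 − k| / √25 = 5
|k − (40)| = 5·5, so k = 65 or k = 15.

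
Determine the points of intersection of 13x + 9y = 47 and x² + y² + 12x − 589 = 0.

Express y = (47 − 13x)/9 and substitute into the circle:
250x² − 250x − 45500 = 0  ⟹  x² − x − 182 = 0
x = 14 or x = −13, giving (14, −15) and (−13, 24).

(−13, 24) and (14, −15)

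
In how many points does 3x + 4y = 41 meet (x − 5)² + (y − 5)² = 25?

Centre (5, 5), r² = 25. Distance² from centre to line = (−6)²/25 = 36/25.
Since d² < r², the line cuts the circle twice.

2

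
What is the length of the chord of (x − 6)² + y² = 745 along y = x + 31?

Centre (6, 0), r² = 745. Perpendicular distance d from centre to line = |37| / √2 = 37/√2.
Half the chord is √(r² − d²) = √(121/2), so the full chord is 11√2.

11√2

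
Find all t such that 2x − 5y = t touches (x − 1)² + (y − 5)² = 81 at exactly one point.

The line touches the circle iff its distance from (1, 5) is 9:
|2·1 − 5·5 − t| / √29 = 9
|t − (−23)| = 9√29.

t = −23 ± 9√29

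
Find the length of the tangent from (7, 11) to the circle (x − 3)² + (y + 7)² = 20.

8√5

Centre (3, −7), r² = 20. |PO|² = (4)² + (18)² = 340.
By the tangent–radius right angle, tangent length = √(|PO|² − r²) = √320 = 8√5.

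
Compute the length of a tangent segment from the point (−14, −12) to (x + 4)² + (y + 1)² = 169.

2√13

Centre (−4, −1), r² = 169. |PO|² = (−10)² + (−11)² = 221.
By the tangent–radius right angle, tangent length = √(|PO|² − r²) = √52 = 2√13.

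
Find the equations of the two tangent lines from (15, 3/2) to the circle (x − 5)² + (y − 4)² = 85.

Write the tangent as mx − y + (3/2 − m·(15)) = 0 and set its distance from the centre to √85:
(−10m − (5/2))² = 85(m² + 1)
12m² + 40m − 63 = 0, so m = −9/2 or m = 7/6.
With m = −9/2: 9x + 2y = 138. With m = 7/6: 7x − 6y = 96.

9x + 2y = 138 and 7x − 6y = 96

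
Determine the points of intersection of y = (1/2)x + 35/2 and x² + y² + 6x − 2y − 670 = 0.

(−29, 3) and (11, 23)

Express y = (35 + x)/2 and substitute into the circle:
5x² + 90x − 1595 = 0  ⟹  x² + 18x − 319 = 0
x = 11 or x = −29, giving (11, 23) and (−29, 3).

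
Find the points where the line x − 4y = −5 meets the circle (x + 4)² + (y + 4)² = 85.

(−13, −2) and (3, 2)

Express y = (5 + x)/4 and substitute into the circle:
17x² + 170x − 663 = 0  ⟹  x² + 10x − 39 = 0
x = 3 or x = −13, giving (3, 2) and (−13, −2).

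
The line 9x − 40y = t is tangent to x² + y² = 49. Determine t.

Tangency holds when the distance from the centre (0, 0) to the line equals the radius 7:
|9·0 − 40·0 − t| / √1681 = 7
|t| = 7·41, so t = 287 or t = −287.

t = −287 or t = 287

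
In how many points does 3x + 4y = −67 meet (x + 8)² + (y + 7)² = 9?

1

Substituting the line into the circle gives 25x² + 490x + 2401 = 0.
Discriminant = (490)² − 4·25·(2401) = 0.
A repeated root: the line is tangent.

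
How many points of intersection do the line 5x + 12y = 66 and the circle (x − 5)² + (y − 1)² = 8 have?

2

Substituting the line into the circle gives 169x² − 1980x + 5364 = 0.
Discriminant = (−1980)² − 4·169·(5364) = 294336 > 0.
Two real roots: the line is a secant.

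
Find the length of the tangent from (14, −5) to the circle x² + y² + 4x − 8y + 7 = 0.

18

Centre (−2, 4), r² = 13. |PO|² = (16)² + (−9)² = 337.
The tangent meets the radius at right angles, so tangent² = |PO|² − r² = 337 − 13 = 324.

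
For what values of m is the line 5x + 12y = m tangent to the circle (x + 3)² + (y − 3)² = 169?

The line touches the circle iff its distance from (−3, 3) is 13:
|5·(−3) + 12·3 − m| / √169 = 13
|m − (21)| = 13·13, so m = 190 or m = −148.

m = −148 or m = 190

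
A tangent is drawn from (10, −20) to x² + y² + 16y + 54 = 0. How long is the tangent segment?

Centre (0, −8), r² = 10. |PO|² = (10)² + (−12)² = 244.
Power of the point: PT² = |PO|² − r² = 234, so PT = 3√26.

3√26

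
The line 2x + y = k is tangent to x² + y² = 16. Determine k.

Tangency holds when the distance from the centre (0, 0) to the line equals the radius 4:
|2·0 + 1·0 − k| / √5 = 4
|k| = 4√5.

k = ±4√5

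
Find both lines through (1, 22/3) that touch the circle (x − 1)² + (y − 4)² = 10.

x − 3y = −21 and x + 3y = 23

A line y − (22/3) = m(x − (1)) is tangent when its distance from (1, 4) is √10:
[m·(0) − (−10/3)]² = 10(m² + 1)
9m² − 1 = 0, so m = 1/3 or m = −1/3.
With m = 1/3: x − 3y = −21. With m = −1/3: x + 3y = 23.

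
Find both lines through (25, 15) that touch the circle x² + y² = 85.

Write the tangent as mx − y + (15 − m·(25)) = 0 and set its distance from the centre to √85:
[m·(−25) − (−15)]² = 85(m² + 1)
54m² − 75m + 14 = 0, so m = 7/6 or m = 2/9.
With m = 7/6: 7x − 6y = 85. With m = 2/9: 2x − 9y = −85.

7x − 6y = 85 and 2x − 9y = −85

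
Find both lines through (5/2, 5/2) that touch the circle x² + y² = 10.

3x + y = 10 and x + 3y = 10

A line y − (5/2) = m(x − (5/2)) is tangent when its distance from (0, 0) is √10:
(−5/2m − (−5/2))² = 10(m² + 1)
3m² + 10m + 3 = 0, so m = −3 or m = −1/3.
Through (5/2, 5/2) these give 3x + y = 10 and x + 3y = 10.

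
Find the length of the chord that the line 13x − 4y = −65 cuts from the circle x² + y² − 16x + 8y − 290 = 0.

2√185

From the line, y = (65 + 13x)/4. Substituting:
185x² + 1850x + 1665 = 0  ⟹  x² + 10x + 9 = 0
x = −1 or x = −9, giving (−1, 13) and (−9, −13).
Chord length = distance between (−1, 13) and (−9, −13) = √740 = 2√185.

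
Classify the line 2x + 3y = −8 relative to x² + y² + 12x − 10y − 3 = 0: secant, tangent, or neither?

secant

d² = (2·(−6) + 3·5 − (−8))²/13 = 121/13; r² = 64.
Since d² < r², the line cuts the circle twice.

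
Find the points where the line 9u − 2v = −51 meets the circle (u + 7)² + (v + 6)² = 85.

(−9, −15) and (−5, 3)

Substitute v = (51 + 9u)/2:
85u² + 1190u + 3825 = 0  ⟹  u² + 14u + 45 = 0
u = −5 or u = −9, giving (−5, 3) and (−9, −15).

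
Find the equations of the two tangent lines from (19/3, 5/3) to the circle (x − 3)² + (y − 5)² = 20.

x − 2y = 3 and 2x − y = 11

Let a tangent through (19/3, 5/3) have slope m. Its distance from (3, 5) must equal 2√5:
[m·(−10/3) − (10/3)]² = 20(m² + 1)
2m² − 5m + 2 = 0, so m = 1/2 or m = 2.
Through (19/3, 5/3) these give x − 2y = 3 and 2x − y = 11.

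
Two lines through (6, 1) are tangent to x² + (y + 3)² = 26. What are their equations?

x + 5y = 11 and 5x − y = 29

Write the tangent as mx − y + (1 − m·(6)) = 0 and set its distance from the centre to √26:
[m·(−6) − (−4)]² = 26(m² + 1)
5m² − 24m − 5 = 0, so m = −1/5 or m = 5.
With m = −1/5: x + 5y = 11. With m = 5: 5x − y = 29.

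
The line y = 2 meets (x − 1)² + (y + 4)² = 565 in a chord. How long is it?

Centre (1, −4), r² = 565. Perpendicular distance d from centre to line = |−6| / √1 = 6.
Half the chord is √(r² − d²) = √(529), so the full chord is 46.

46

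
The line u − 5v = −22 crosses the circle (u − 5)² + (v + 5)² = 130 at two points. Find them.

Substitute v = (22 + u)/5:
26u² − 156u − 416 = 0  ⟹  u² − 6u − 16 = 0
u = 8 or u = −2, giving (8, 6) and (−2, 4).

(−2, 4) and (8, 6)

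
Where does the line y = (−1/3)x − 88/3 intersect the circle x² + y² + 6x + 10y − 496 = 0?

(−16, −24) and (−4, −28)

From the line, y = (−88 − x)/3. Substituting:
10x² + 200x + 640 = 0  ⟹  x² + 20x + 64 = 0
x = −4 or x = −16, giving (−4, −28) and (−16, −24).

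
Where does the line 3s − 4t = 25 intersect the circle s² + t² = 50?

(−1, −7) and (7, −1)

From the line, t = (−25 + 3s)/4. Substituting:
25s² − 150s − 175 = 0  ⟹  s² − 6s − 7 = 0
s = 7 or s = −1, giving (7, −1) and (−1, −7).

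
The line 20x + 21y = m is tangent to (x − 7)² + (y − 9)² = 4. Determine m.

m = 271 or m = 387

Tangency holds when the distance from the centre (7, 9) to the line equals the radius 2:
|20·7 + 21·9 − m| / √841 = 2
|m − (329)| = 2·29, so m = 387 or m = 271.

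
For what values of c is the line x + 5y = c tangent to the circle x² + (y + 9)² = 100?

The line touches the circle iff its distance from (0, −9) is 10:
|1·0 + 5·(−9) − c| / √26 = 10
|c − (−45)| = 10√26.

c = −45 ± 10√26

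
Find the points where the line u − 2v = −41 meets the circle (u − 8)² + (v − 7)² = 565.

Express v = (41 + u)/2 and substitute into the circle:
5u² − 10u − 1275 = 0  ⟹  u² − 2u − 255 = 0
u = 17 or u = −15, giving (17, 29) and (−15, 13).

(−15, 13) and (17, 29)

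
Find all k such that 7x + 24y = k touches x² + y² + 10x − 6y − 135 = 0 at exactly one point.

The line touches the circle iff its distance from (−5, 3) is 13:
|7·(−5) + 24·3 − k| / √625 = 13
|k − (37)| = 13·25, so k = 362 or k = −288.

k = −288 or k = 362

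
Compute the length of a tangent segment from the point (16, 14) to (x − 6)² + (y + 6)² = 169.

√331

Centre (6, −6), r² = 169. |PO|² = (10)² + (20)² = 500.
By the tangent–radius right angle, tangent length = √(|PO|² − r²) = √331.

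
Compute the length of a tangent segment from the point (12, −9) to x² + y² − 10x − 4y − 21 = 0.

2√30

With centre O = (5, 2), |OP|² = 170 and r² = 50.
Power of the point: PT² = |PO|² − r² = 120, so PT = 2√30.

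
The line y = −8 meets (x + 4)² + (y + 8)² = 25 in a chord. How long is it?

The distance from (−4, −8) to the line is 0, and r² = 25.
Half the chord is √(r² − d²) = √(25), so the full chord is 10.

10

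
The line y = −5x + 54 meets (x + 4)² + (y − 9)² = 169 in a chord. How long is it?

√26

Express y = −5x + 54 and substitute into the circle:
26x² − 442x + 1872 = 0  ⟹  x² − 17x + 72 = 0
x = 9 or x = 8, giving (9, 9) and (8, 14).
|(9, 9) − (8, 14)| = √((1)² + (−5)²) = √26.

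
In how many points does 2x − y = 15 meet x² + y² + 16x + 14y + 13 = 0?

Substituting the line into the circle gives 5x² − 16x + 28 = 0.
Discriminant = (−16)² − 4·5·(28) = −304 < 0.
No real roots: the line does not meet the circle.

0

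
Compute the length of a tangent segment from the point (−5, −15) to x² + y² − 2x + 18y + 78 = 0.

With centre O = (1, −9), |OP|² = 72 and r² = 4.
The tangent meets the radius at right angles, so tangent² = |PO|² − r² = 72 − 4 = 68.

2√17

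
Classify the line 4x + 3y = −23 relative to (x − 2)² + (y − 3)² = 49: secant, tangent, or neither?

Centre (2, 3), r² = 49. Distance² from centre to line = (40)²/25 = 64.
Since d² > r², the line lies outside the circle.

neither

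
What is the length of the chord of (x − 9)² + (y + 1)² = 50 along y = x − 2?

From the line, y = x − 2. Substituting:
2x² − 20x + 32 = 0  ⟹  x² − 10x + 16 = 0
x = 8 or x = 2, giving (8, 6) and (2, 0).
Chord length = distance between (8, 6) and (2, 0) = √72 = 6√2.

6√2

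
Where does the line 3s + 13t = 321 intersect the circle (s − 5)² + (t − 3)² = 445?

(3, 24) and (16, 21)

Substitute t = (321 − 3s)/13:
178s² − 3382s + 8544 = 0  ⟹  s² − 19s + 48 = 0
s = 16 or s = 3, giving (16, 21) and (3, 24).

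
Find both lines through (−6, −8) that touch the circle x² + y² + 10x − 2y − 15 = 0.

Let a tangent through (−6, −8) have slope m. Its distance from (−5, 1) must equal √41:
[m·(1) − (9)]² = 41(m² + 1)
20m² + 9m − 20 = 0, so m = −5/4 or m = 4/5.
With m = −5/4: 5x + 4y = −62. With m = 4/5: 4x − 5y = 16.

5x + 4y = −62 and 4x − 5y = 16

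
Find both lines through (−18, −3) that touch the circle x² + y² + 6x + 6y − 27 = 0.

x − 2y = −12 and x + 2y = −24

Write the tangent as mx − y + (−3 − m·(−18)) = 0 and set its distance from the centre to 3√5:
(15m − (0))² = 45(m² + 1)
4m² − 1 = 0, so m = 1/2 or m = −1/2.
Through (−18, −3) these give x − 2y = −12 and x + 2y = −24.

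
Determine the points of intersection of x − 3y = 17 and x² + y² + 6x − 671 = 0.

Express y = (−17 + x)/3 and substitute into the circle:
10x² + 20x − 5750 = 0  ⟹  x² + 2x − 575 = 0
x = 23 or x = −25, giving (23, 2) and (−25, −14).

(−25, −14) and (23, 2)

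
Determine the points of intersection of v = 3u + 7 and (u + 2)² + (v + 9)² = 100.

Express v = 3u + 7 and substitute into the circle:
10u² + 100u + 160 = 0  ⟹  u² + 10u + 16 = 0
u = −2 or u = −8, giving (−2, 1) and (−8, −17).

(−8, −17) and (−2, 1)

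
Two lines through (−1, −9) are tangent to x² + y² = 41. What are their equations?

Let a tangent through (−1, −9) have slope m. Its distance from (0, 0) must equal √41:
(1m − (9))² = 41(m² + 1)
20m² + 9m − 20 = 0, so m = 4/5 or m = −5/4.
Through (−1, −9) these give 4x − 5y = 41 and 5x + 4y = −41.

4x − 5y = 41 and 5x + 4y = −41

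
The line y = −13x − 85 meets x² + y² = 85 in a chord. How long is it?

Centre (0, 0), r² = 85. Perpendicular distance d from centre to line = |85| / √170 = 85/√170.
Half the chord is √(r² − d²) = √(85/2), so the full chord is √170.

√170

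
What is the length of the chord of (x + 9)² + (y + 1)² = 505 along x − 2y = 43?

Centre (−9, −1), r² = 505. Perpendicular distance d from centre to line = |−50| / √5 = 50/√5.
Chord = 2√(r² − d²) = 2·√(5) = 2√5.

2√5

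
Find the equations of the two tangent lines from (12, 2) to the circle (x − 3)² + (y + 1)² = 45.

2x − y = 22 and x + 2y = 16

Let a tangent through (12, 2) have slope m. Its distance from (3, −1) must equal 3√5:
(−9m − (−3))² = 45(m² + 1)
2m² − 3m − 2 = 0, so m = 2 or m = −1/2.
Through (12, 2) these give 2x − y = 22 and x + 2y = 16.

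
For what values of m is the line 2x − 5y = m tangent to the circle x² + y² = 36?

m = ±6√29

The line touches the circle iff its distance from (0, 0) is 6:
|2·0 − 5·0 − m| / √29 = 6
|m| = 6√29.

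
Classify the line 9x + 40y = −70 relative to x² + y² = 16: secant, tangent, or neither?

secant

d² = (9·0 + 40·0 − (−70))²/1681 = 4900/1681; r² = 16.
Since d² < r², the line cuts the circle twice.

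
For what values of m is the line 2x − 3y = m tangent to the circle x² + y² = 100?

The line touches the circle iff its distance from (0, 0) is 10:
|2·0 − 3·0 − m| / √13 = 10
|m| = 10√13.

m = ±10√13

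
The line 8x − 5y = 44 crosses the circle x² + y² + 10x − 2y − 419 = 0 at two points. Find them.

(−7, −20) and (13, 12)

Substitute y = (−44 + 8x)/5:
89x² − 534x − 8099 = 0  ⟹  x² − 6x − 91 = 0
x = 13 or x = −7, giving (13, 12) and (−7, −20).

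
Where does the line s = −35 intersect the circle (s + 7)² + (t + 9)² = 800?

The line gives s = −35. Substituting into the circle:
t² + 18t + 65 = 0
t = −5 or t = −13, giving (−35, −5) and (−35, −13).

(−35, −13) and (−35, −5)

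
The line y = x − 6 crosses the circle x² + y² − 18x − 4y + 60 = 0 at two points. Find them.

From the line, y = x − 6. Substituting:
2x² − 34x + 120 = 0  ⟹  x² − 17x + 60 = 0
x = 12 or x = 5, giving (12, 6) and (5, −1).

(5, −1) and (12, 6)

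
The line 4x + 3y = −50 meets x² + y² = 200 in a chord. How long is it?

20

Substitute y = (−50 − 4x)/3:
25x² + 400x + 700 = 0  ⟹  x² + 16x + 28 = 0
x = −2 or x = −14, giving (−2, −14) and (−14, 2).
Chord length = distance between (−2, −14) and (−14, 2) = √400 = 20.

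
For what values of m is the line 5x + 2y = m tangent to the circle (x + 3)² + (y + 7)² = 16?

m = −29 ± 4√29

For a tangent, require d(centre, line) = r = 4.
|5·(−3) + 2·(−7) − m| / √29 = 4
|m − (−29)| = 4√29.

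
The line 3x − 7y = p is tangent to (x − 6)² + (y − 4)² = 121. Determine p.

The line touches the circle iff its distance from (6, 4) is 11:
|3·6 − 7·4 − p| / √58 = 11
|p − (−10)| = 11√58.

p = −10 ± 11√58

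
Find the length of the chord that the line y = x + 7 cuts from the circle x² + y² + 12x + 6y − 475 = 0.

32√2

Express y = x + 7 and substitute into the circle:
2x² + 32x − 384 = 0  ⟹  x² + 16x − 192 = 0
x = 8 or x = −24, giving (8, 15) and (−24, −17).
Chord length = distance between (8, 15) and (−24, −17) = √2048 = 32√2.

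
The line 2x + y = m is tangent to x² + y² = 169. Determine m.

m = ±13√5

The line touches the circle iff its distance from (0, 0) is 13:
|2·0 + 1·0 − m| / √5 = 13
|m| = 13√5.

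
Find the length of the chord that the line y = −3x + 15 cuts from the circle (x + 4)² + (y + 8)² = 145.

3√10

From the line, y = −3x + 15. Substituting:
10x² − 130x + 400 = 0  ⟹  x² − 13x + 40 = 0
x = 8 or x = 5, giving (8, −9) and (5, 0).
Chord length = distance between (8, −9) and (5, 0) = √90 = 3√10.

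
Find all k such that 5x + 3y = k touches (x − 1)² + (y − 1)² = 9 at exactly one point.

k = 8 ± 3√34

Tangency holds when the distance from the centre (1, 1) to the line equals the radius 3:
|5·1 + 3·1 − k| / √34 = 3
|k − (8)| = 3√34.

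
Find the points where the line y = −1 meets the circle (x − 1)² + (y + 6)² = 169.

(−11, −1) and (13, −1)

Substitute y = −1:
x² − 2x − 143 = 0
x = 13 or x = −11, giving (13, −1) and (−11, −1).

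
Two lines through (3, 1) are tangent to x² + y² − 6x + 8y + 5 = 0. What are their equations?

Let a tangent through (3, 1) have slope m. Its distance from (3, −4) must equal 2√5:
(0m − (−5))² = 20(m² + 1)
4m² − 1 = 0, so m = 1/2 or m = −1/2.
With m = 1/2: x − 2y = 1. With m = −1/2: x + 2y = 5.

x − 2y = 1 and x + 2y = 5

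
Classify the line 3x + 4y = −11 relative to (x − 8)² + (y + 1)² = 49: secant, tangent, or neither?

Substituting the line into the circle gives 25x² − 214x + 289 = 0.
Discriminant = (−214)² − 4·25·(289) = 16896 > 0.
Two real roots: the line is a secant.

secant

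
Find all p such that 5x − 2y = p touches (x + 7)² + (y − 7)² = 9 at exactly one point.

Tangency holds when the distance from the centre (−7, 7) to the line equals the radius 3:
|5·(−7) − 2·7 − p| / √29 = 3
|p − (−49)| = 3√29.

p = −49 ± 3√29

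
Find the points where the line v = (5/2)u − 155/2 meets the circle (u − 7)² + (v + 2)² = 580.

Express v = (−155 + 5u)/2 and substitute into the circle:
29u² − 1566u + 20677 = 0  ⟹  u² − 54u + 713 = 0
u = 31 or u = 23, giving (31, 0) and (23, −20).

(23, −20) and (31, 0)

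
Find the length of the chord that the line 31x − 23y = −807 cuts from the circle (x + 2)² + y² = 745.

Centre (−2, 0), r² = 745. Perpendicular distance d from centre to line = |745| / √1490 = 745/√1490.
Half the chord is √(r² − d²) = √(745/2), so the full chord is √1490.

√1490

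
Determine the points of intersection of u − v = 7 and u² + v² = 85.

(−2, −9) and (9, 2)

From the line, v = u − 7. Substituting:
2u² − 14u − 36 = 0  ⟹  u² − 7u − 18 = 0
u = 9 or u = −2, giving (9, 2) and (−2, −9).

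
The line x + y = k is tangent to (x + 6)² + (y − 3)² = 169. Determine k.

k = −3 ± 13√2

Tangency holds when the distance from the centre (−6, 3) to the line equals the radius 13:
|1·(−6) + 1·3 − k| / √2 = 13
|k − (−3)| = 13√2.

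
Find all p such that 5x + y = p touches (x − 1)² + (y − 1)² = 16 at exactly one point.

For a tangent, require d(centre, line) = r = 4.
|5·1 + 1·1 − p| / √26 = 4
|p − (6)| = 4√26.

p = 6 ± 4√26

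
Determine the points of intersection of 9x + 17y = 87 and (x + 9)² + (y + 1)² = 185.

From the line, y = (87 − 9x)/17. Substituting:
370x² + 3330x − 19240 = 0  ⟹  x² + 9x − 52 = 0
x = 4 or x = −13, giving (4, 3) and (−13, 12).

(−13, 12) and (4, 3)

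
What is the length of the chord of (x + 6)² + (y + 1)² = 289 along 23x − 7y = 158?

Substitute y = (−158 + 23x)/7:
578x² − 6358x + 10404 = 0  ⟹  x² − 11x + 18 = 0
x = 9 or x = 2, giving (9, 7) and (2, −16).
|(9, 7) − (2, −16)| = √((7)² + (23)²) = 17√2.

17√2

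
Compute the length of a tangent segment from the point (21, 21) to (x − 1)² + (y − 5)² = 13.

With centre O = (1, 5), |OP|² = 656 and r² = 13.
Power of the point: PT² = |PO|² − r² = 643, so PT = √643.

√643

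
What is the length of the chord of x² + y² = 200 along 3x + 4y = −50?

20

Express y = (−50 − 3x)/4 and substitute into the circle:
25x² + 300x − 700 = 0  ⟹  x² + 12x − 28 = 0
x = 2 or x = −14, giving (2, −14) and (−14, −2).
|(2, −14) − (−14, −2)| = √((16)² + (−12)²) = 20.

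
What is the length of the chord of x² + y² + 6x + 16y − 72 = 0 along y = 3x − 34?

3√10

Substitute y = 3x − 34:
10x² − 150x + 540 = 0  ⟹  x² − 15x + 54 = 0
x = 9 or x = 6, giving (9, −7) and (6, −16).
|(9, −7) − (6, −16)| = √((3)² + (9)²) = 3√10.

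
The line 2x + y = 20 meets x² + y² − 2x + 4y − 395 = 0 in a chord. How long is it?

16√5

The distance from (1, −2) to the line is 20/√5, and r² = 400.
Chord = 2√(r² − d²) = 2·√(320) = 16√5.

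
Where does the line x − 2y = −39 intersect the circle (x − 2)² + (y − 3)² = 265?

(−9, 15) and (−1, 19)

Express y = (39 + x)/2 and substitute into the circle:
5x² + 50x + 45 = 0  ⟹  x² + 10x + 9 = 0
x = −1 or x = −9, giving (−1, 19) and (−9, 15).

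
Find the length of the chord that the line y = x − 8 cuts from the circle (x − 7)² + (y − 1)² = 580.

Substitute y = x − 8:
2x² − 32x − 450 = 0  ⟹  x² − 16x − 225 = 0
x = 25 or x = −9, giving (25, 17) and (−9, −17).
|(25, 17) − (−9, −17)| = √((34)² + (34)²) = 34√2.

34√2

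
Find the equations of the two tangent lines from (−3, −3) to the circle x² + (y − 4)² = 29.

5x + 2y = −21 and 2x − 5y = 9

Write the tangent as mx − y + (−3 − m·(−3)) = 0 and set its distance from the centre to √29:
(3m − (7))² = 29(m² + 1)
10m² + 21m − 10 = 0, so m = −5/2 or m = 2/5.
With m = −5/2: 5x + 2y = −21. With m = 2/5: 2x − 5y = 9.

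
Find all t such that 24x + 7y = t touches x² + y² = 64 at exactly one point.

t = −200 or t = 200

For a tangent, require d(centre, line) = r = 8.
|24·0 + 7·0 − t| / √625 = 8
|t| = 8·25, so t = 200 or t = −200.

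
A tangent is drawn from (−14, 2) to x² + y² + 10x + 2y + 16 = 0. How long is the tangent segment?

4√5

With centre O = (−5, −1), |OP|² = 90 and r² = 10.
Power of the point: PT² = |PO|² − r² = 80, so PT = 4√5.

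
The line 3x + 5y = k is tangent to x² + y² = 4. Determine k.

k = ±2√34

Tangency holds when the distance from the centre (0, 0) to the line equals the radius 2:
|3·0 + 5·0 − k| / √34 = 2
|k| = 2√34.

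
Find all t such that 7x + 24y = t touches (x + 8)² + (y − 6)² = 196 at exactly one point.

Tangency holds when the distance from the centre (−8, 6) to the line equals the radius 14:
|7·(−8) + 24·6 − t| / √625 = 14
|t − (88)| = 14·25, so t = 438 or t = −262.

t = −262 or t = 438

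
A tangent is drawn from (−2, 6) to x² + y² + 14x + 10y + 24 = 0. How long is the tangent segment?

4√6

With centre O = (−7, −5), |OP|² = 146 and r² = 50.
Power of the point: PT² = |PO|² − r² = 96, so PT = 4√6.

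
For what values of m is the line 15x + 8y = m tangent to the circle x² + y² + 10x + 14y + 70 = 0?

m = −165 or m = −97

Tangency holds when the distance from the centre (−5, −7) to the line equals the radius 2:
|15·(−5) + 8·(−7) − m| / √289 = 2
|m − (−131)| = 2·17, so m = −97 or m = −165.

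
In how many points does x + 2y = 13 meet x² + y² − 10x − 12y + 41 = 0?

2

d² = (1·5 + 2·6 − (13))²/5 = 16/5; r² = 20.
Since d² < r², the line cuts the circle twice.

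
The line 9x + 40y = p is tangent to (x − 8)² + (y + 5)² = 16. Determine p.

For a tangent, require d(centre, line) = r = 4.
|9·8 + 40·(−5) − p| / √1681 = 4
|p − (−128)| = 4·41, so p = 36 or p = −292.

p = −292 or p = 36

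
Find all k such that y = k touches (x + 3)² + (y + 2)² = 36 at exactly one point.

k = −8 or k = 4

The line touches the circle iff its distance from (−3, −2) is 6:
|0·(−3) + 1·(−2) − k| / √1 = 6
|k − (−2)| = 6, so k = 4 or k = −8.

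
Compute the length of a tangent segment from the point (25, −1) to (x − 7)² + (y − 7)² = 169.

Centre (7, 7), r² = 169. |PO|² = (18)² + (−8)² = 388.
Power of the point: PT² = |PO|² − r² = 219, so PT = √219.

√219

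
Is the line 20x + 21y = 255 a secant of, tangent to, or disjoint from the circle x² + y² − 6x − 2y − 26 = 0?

tangent

d² = (20·3 + 21·1 − (255))²/841 = 36; r² = 36.
Since d² = r², the line is tangent.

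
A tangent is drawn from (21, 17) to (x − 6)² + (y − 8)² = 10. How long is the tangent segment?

With centre O = (6, 8), |OP|² = 306 and r² = 10.
By the tangent–radius right angle, tangent length = √(|PO|² − r²) = √296 = 2√74.

2√74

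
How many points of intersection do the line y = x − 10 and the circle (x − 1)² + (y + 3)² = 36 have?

2

Substituting the line into the circle gives 2x² − 16x + 14 = 0.
Δ = 256 − 112 = 144.
Two real roots: the line is a secant.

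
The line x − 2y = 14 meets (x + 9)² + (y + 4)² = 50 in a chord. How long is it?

2√5

From the line, y = (−14 + x)/2. Substituting:
5x² + 60x + 160 = 0  ⟹  x² + 12x + 32 = 0
x = −4 or x = −8, giving (−4, −9) and (−8, −11).
Chord length = distance between (−4, −9) and (−8, −11) = √20 = 2√5.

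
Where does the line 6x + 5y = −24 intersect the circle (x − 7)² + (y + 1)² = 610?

(−14, 12) and (16, −24)

Express y = (−24 − 6x)/5 and substitute into the circle:
61x² − 122x − 13664 = 0  ⟹  x² − 2x − 224 = 0
x = 16 or x = −14, giving (16, −24) and (−14, 12).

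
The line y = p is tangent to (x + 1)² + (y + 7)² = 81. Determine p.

p = −16 or p = 2

Tangency holds when the distance from the centre (−1, −7) to the line equals the radius 9:
|0·(−1) + 1·(−7) − p| / √1 = 9
|p − (−7)| = 9, so p = 2 or p = −16.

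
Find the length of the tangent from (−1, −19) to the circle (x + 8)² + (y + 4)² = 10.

With centre O = (−8, −4), |OP|² = 274 and r² = 10.
The tangent meets the radius at right angles, so tangent² = |PO|² − r² = 274 − 10 = 264.

2√66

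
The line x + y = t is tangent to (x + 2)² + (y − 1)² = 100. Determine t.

For a tangent, require d(centre, line) = r = 10.
|1·(−2) + 1·1 − t| / √2 = 10
|t − (−1)| = 10√2.

t = −1 ± 10√2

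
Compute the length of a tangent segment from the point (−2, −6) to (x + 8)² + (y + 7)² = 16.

√21

The centre is (−8, −7) and r = 4. The square of the distance from P to the centre is 36 + 1 = 37.
Power of the point: PT² = |PO|² − r² = 21, so PT = √21.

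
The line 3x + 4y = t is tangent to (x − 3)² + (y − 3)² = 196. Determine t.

t = −49 or t = 91

Tangency holds when the distance from the centre (3, 3) to the line equals the radius 14:
|3·3 + 4·3 − t| / √25 = 14
|t − (21)| = 14·5, so t = 91 or t = −49.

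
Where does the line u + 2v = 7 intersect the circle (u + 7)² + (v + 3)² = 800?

(−27, 17) and (21, −7)

Express v = (7 − u)/2 and substitute into the circle:
5u² + 30u − 2835 = 0  ⟹  u² + 6u − 567 = 0
u = 21 or u = −27, giving (21, −7) and (−27, 17).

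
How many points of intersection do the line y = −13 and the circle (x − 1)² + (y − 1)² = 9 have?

0

d² = (0·1 + 1·1 − (−13))² = 196; r² = 9.
Since d² > r², the line lies outside the circle.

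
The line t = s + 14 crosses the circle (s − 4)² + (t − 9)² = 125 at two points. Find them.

From the line, t = s + 14. Substituting:
2s² + 2s − 84 = 0  ⟹  s² + s − 42 = 0
s = 6 or s = −7, giving (6, 20) and (−7, 7).

(−7, 7) and (6, 20)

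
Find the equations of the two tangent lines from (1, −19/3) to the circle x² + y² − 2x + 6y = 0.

x − 3y = 20 and x + 3y = −18

Let a tangent through (1, −19/3) have slope m. Its distance from (1, −3) must equal √10:
[m·(0) − (10/3)]² = 10(m² + 1)
9m² − 1 = 0, so m = 1/3 or m = −1/3.
With m = 1/3: x − 3y = 20. With m = −1/3: x + 3y = −18.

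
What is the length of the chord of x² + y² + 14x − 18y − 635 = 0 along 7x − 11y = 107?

3√170

Express y = (−107 + 7x)/11 and substitute into the circle:
170x² − 1190x − 44200 = 0  ⟹  x² − 7x − 260 = 0
x = 20 or x = −13, giving (20, 3) and (−13, −18).
Chord length = distance between (20, 3) and (−13, −18) = √1530 = 3√170.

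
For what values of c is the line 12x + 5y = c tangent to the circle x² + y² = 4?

c = −26 or c = 26

For a tangent, require d(centre, line) = r = 2.
|12·0 + 5·0 − c| / √169 = 2
|c| = 2·13, so c = 26 or c = −26.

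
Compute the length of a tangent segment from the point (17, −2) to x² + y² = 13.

2√70

Centre (0, 0), r² = 13. |PO|² = (17)² + (−2)² = 293.
The tangent meets the radius at right angles, so tangent² = |PO|² − r² = 293 − 13 = 280.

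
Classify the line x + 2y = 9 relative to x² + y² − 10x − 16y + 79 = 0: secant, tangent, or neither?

Centre (5, 8), r² = 10. Distance² from centre to line = (12)²/5 = 144/5.
Since d² > r², the line lies outside the circle.

neither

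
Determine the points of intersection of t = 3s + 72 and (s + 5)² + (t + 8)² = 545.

Express t = 3s + 72 and substitute into the circle:
10s² + 490s + 5880 = 0  ⟹  s² + 49s + 588 = 0
s = −21 or s = −28, giving (−21, 9) and (−28, −12).

(−28, −12) and (−21, 9)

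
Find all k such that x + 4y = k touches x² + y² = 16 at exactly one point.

For a tangent, require d(centre, line) = r = 4.
|1·0 + 4·0 − k| / √17 = 4
|k| = 4√17.

k = ±4√17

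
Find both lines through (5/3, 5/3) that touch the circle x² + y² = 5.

x + 2y = 5 and 2x + y = 5

Write the tangent as mx − y + (5/3 − m·(5/3)) = 0 and set its distance from the centre to √5:
[m·(−5/3) − (−5/3)]² = 5(m² + 1)
2m² + 5m + 2 = 0, so m = −1/2 or m = −2.
Through (5/3, 5/3) these give x + 2y = 5 and 2x + y = 5.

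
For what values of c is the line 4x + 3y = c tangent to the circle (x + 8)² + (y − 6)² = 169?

c = −79 or c = 51

For a tangent, require d(centre, line) = r = 13.
|4·(−8) + 3·6 − c| / √25 = 13
|c − (−14)| = 13·5, so c = 51 or c = −79.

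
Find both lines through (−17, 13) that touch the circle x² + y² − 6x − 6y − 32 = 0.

Write the tangent as mx − y + (13 − m·(−17)) = 0 and set its distance from the centre to 5√2:
[m·(20) − (−10)]² = 50(m² + 1)
7m² + 8m + 1 = 0, so m = −1/7 or m = −1.
With m = −1/7: x + 7y = 74. With m = −1: x + y = −4.

x + 7y = 74 and x + y = −4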